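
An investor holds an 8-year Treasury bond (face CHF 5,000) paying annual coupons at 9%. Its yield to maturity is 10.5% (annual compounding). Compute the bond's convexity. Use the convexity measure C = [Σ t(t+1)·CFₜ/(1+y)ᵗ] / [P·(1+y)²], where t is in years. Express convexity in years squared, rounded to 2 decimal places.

With y = 0.105:
  t   CF        PV=CF/(1+0.105)^t    t·PV        t(t+1)·PV
  1       450.00       407.2398       407.2398         814.4796
  2       450.00       368.5428       737.0856       2,211.2569
  3       450.00       333.5229     1,000.5687       4,002.2750
  4       450.00       301.8307     1,207.3228       6,036.6139
  5       450.00       273.1499     1,365.7497       8,194.4985
  6       450.00       247.1945     1,483.1671      10,382.1700
  7       450.00       223.7055     1,565.9382      12,527.5053
  8     5,450.00     2,451.8747    19,614.9979     176,534.9807
  Σ                  4,607.0609    27,382.0699     220,703.7799
P = 4,607.0609.
Convexity = Σ t(t+1)·PV / [P·(1+y)²] = 220,703.7799 / (4,607.0609 × 1.221025) = 39.23388.

39.23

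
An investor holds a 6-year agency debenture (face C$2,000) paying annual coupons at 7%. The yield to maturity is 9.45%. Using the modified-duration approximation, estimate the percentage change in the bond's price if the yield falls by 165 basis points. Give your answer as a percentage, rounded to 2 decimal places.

+7.60%

Periodic yield y = 0.0945. Modified duration first:
  t   CF        PV=CF/(1+0.0945)^t    t·PV
  1       140.00       127.9123       127.9123
  2       140.00       116.8682       233.7365
  3       140.00       106.7777       320.3332
  4       140.00        97.5585       390.2339
  5       140.00        89.1352       445.6760
  6     2,140.00     1,244.8562     7,469.1370
  Σ                  1,783.1081     8,987.0289
P = 1,783.1081; D_Mac = 5.04009 yrs; D_mod = 5.04009/(1+0.0945) = 4.60493 yrs.
ΔP/P ≈ -D_mod · Δy = -4.60493 × (-0.0165) = +0.075981 = +7.5981%.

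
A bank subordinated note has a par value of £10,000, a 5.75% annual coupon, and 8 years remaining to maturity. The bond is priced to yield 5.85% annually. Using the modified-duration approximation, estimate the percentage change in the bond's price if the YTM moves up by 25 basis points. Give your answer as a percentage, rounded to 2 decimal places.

Periodic yield y = 0.0585. Modified duration first:
  t   CF        PV=CF/(1+0.0585)^t    t·PV
  1       575.00       543.2215       543.2215
  2       575.00       513.1994     1,026.3988
  3       575.00       484.8364     1,454.5093
  4       575.00       458.0410     1,832.1642
  5       575.00       432.7265     2,163.6327
  6       575.00       408.8111     2,452.8666
  7       575.00       386.2174     2,703.5216
  8    10,575.00     6,710.4783    53,683.8265
  Σ                  9,937.5317    65,860.1412
P = 9,937.5317; D_Mac = 6.62741 yrs; D_mod = 6.62741/(1+0.0585) = 6.26114 yrs.
ΔP/P ≈ -D_mod · Δy = -6.26114 × (+0.0025) = -0.015653 = -1.5653%.

-1.57%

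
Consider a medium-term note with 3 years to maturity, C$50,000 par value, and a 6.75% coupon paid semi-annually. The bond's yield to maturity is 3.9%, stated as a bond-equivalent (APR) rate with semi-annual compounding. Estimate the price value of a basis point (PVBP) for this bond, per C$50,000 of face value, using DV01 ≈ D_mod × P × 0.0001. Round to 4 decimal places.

C$14.7024

Periodic yield y = 0.0195.
  t   CF        PV=CF/(1+0.0195)^t    t·PV
  1     1,687.50     1,655.2231     1,655.2231
  2     1,687.50     1,623.5637     3,247.1273
  3     1,687.50     1,592.5097     4,777.5292
  4     1,687.50     1,562.0497     6,248.1990
  5     1,687.50     1,532.1724     7,660.8619
  6    51,687.50    46,032.2440   276,193.4638
  Σ                 53,997.7626   299,782.4043
P = 53,997.7626; D_Mac = 5.55176 half-year periods = 2.77588 yrs; D_mod = 2.72278 yrs.
DV01 ≈ 2.72278 × 53,997.7626 × 0.0001 = 14.702423.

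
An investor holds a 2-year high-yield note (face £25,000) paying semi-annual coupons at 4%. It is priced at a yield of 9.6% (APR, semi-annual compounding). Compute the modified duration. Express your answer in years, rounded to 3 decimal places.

1.850 years

Periodic yield y = 0.048. First find Macaulay duration:
  t   CF        PV=CF/(1+0.048)^t    t·PV
  1       500.00       477.0992       477.0992
  2       500.00       455.2474       910.4947
  3       500.00       434.3963     1,303.1890
  4    25,500.00    21,139.5165    84,558.0660
  Σ                 22,506.2594    87,248.8490
P = 22,506.2594; Macaulay duration = 87,248.8490 / 22,506.2594 = 3.87665 half-year periods = 1.93832 years.
Modified duration = D_Mac / (1 + y) = 1.93832 / 1.048 = 1.84955 years.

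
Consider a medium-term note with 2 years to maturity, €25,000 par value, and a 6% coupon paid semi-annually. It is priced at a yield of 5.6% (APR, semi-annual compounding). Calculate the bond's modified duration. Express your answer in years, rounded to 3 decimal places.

1.863 years

Periodic yield y = 0.028. First find Macaulay duration:
  t   CF        PV=CF/(1+0.028)^t    t·PV
  1       750.00       729.5720       729.5720
  2       750.00       709.7004     1,419.4007
  3       750.00       690.3700     2,071.1100
  4    25,750.00    23,057.1049    92,228.4195
  Σ                 25,186.7472    96,448.5022
P = 25,186.7472; Macaulay duration = 96,448.5022 / 25,186.7472 = 3.82934 half-year periods = 1.91467 years.
Modified duration = D_Mac / (1 + y) = 1.91467 / 1.028 = 1.86252 years.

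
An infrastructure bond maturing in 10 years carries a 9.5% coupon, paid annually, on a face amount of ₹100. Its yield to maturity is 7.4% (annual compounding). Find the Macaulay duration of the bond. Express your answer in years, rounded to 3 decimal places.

Periodic yield y = 0.074. Discount each cash flow and weight by its year:
  t   CF        PV=CF/(1+0.074)^t    t·PV
  1         9.50         8.8454         8.8454
  2         9.50         8.2360        16.4720
  3         9.50         7.6685        23.0055
  4         9.50         7.1401        28.5605
  5         9.50         6.6482        33.2409
  6         9.50         6.1901        37.1406
  7         9.50         5.7636        40.3452
  8         9.50         5.3665        42.9318
  9         9.50         4.9967        44.9705
  10      109.50        53.6255       536.2549
  Σ                    114.4806       811.7674
Price P = Σ PV = 114.4806.
Macaulay duration = Σ(t·PV) / P = 811.7674 / 114.4806 = 7.09087 years.

7.091 years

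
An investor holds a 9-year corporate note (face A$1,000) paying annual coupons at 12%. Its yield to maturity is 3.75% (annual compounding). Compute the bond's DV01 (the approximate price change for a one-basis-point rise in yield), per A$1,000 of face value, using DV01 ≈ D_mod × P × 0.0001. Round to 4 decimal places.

Periodic yield y = 0.0375.
  t   CF        PV=CF/(1+0.0375)^t    t·PV
  1       120.00       115.6627       115.6627
  2       120.00       111.4821       222.9641
  3       120.00       107.4526       322.3578
  4       120.00       103.5688       414.2751
  5       120.00        99.8253       499.1266
  6       120.00        96.2172       577.3031
  7       120.00        92.7394       649.1761
  8       120.00        89.3874       715.0994
  9     1,120.00       804.1278     7,237.1502
  Σ                  1,620.4633    10,753.1150
P = 1,620.4633; D_Mac = 6.63583 yrs; D_mod = 6.39598 yrs.
DV01 ≈ 6.39598 × 1,620.4633 × 0.0001 = 1.036445.

A$1.0364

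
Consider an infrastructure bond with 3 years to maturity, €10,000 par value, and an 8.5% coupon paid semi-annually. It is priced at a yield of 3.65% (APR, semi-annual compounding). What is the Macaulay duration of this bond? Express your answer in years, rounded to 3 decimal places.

2.731 years

Periodic yield y = 0.01825. Discount each cash flow and weight by its period:
  t   CF        PV=CF/(1+0.01825)^t    t·PV
  1       425.00       417.3828       417.3828
  2       425.00       409.9021       819.8041
  3       425.00       402.5554     1,207.6662
  4       425.00       395.3405     1,581.3618
  5       425.00       388.2548     1,941.2740
  6    10,425.00     9,352.9702    56,117.8213
  Σ                 11,366.4057    62,085.3102
Price P = Σ PV = 11,366.4057.
Macaulay duration = Σ(t·PV) / P = 62,085.3102 / 11,366.4057 = 5.46218 half-year periods.
In years: 5.46218 / 2 = 2.73109 years.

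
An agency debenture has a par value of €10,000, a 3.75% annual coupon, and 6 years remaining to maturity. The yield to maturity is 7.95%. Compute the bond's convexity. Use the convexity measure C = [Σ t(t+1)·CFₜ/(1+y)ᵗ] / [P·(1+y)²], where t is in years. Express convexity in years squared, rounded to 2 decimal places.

31.40

With y = 0.0795:
  t   CF        PV=CF/(1+0.0795)^t    t·PV        t(t+1)·PV
  1       375.00       347.3830       347.3830         694.7661
  2       375.00       321.8000       643.5999       1,930.7997
  3       375.00       298.1009       894.3028       3,577.2111
  4       375.00       276.1472     1,104.5889       5,522.9445
  5       375.00       255.8103     1,279.0515       7,674.3091
  6    10,375.00     6,556.2005    39,337.2029     275,360.4202
  Σ                  8,055.4419    43,606.1290     294,760.4508
P = 8,055.4419.
Convexity = Σ t(t+1)·PV / [P·(1+y)²] = 294,760.4508 / (8,055.4419 × 1.165320) = 31.40035.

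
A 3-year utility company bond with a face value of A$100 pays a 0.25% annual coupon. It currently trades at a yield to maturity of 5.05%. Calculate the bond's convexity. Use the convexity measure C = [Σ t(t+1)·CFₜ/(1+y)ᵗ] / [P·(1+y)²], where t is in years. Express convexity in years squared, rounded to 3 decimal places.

With y = 0.0505:
  t   CF        PV=CF/(1+0.0505)^t    t·PV        t(t+1)·PV
  1         0.25         0.2380         0.2380           0.4760
  2         0.25         0.2265         0.4531           1.3592
  3       100.25        86.4761       259.4284       1,037.7135
  Σ                     86.9406       260.1194       1,039.5487
P = 86.9406.
Convexity = Σ t(t+1)·PV / [P·(1+y)²] = 1,039.5487 / (86.9406 × 1.103550) = 10.83502.

10.835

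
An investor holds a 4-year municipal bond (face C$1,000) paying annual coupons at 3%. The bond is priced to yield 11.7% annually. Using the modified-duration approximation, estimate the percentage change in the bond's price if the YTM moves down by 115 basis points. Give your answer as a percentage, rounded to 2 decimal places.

Periodic yield y = 0.117. Modified duration first:
  t   CF        PV=CF/(1+0.117)^t    t·PV
  1        30.00        26.8577        26.8577
  2        30.00        24.0445        48.0889
  3        30.00        21.5259        64.5778
  4     1,030.00       661.6442     2,646.5769
  Σ                    734.0723     2,786.1013
P = 734.0723; D_Mac = 3.79540 yrs; D_mod = 3.79540/(1+0.117) = 3.39786 yrs.
ΔP/P ≈ -D_mod · Δy = -3.39786 × (-0.0115) = +0.039075 = +3.9075%.

+3.91%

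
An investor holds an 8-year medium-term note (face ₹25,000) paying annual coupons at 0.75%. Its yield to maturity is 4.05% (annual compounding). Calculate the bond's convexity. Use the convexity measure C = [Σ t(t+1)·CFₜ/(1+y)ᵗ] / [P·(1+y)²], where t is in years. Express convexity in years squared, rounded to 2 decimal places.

63.87

With y = 0.0405:
  t   CF        PV=CF/(1+0.0405)^t    t·PV        t(t+1)·PV
  1       187.50       180.2018       180.2018         360.4037
  2       187.50       173.1877       346.3754       1,039.1263
  3       187.50       166.4466       499.3399       1,997.3596
  4       187.50       159.9679       639.8717       3,199.3587
  5       187.50       153.7414       768.7070       4,612.2422
  6       187.50       147.7572       886.5434       6,205.8040
  7       187.50       142.0060       994.0420       7,952.3357
  8    25,187.50    18,333.6268   146,669.0146   1,320,021.1312
  Σ                 19,456.9356   150,984.0959   1,345,387.7614
P = 19,456.9356.
Convexity = Σ t(t+1)·PV / [P·(1+y)²] = 1,345,387.7614 / (19,456.9356 × 1.082640) = 63.86882.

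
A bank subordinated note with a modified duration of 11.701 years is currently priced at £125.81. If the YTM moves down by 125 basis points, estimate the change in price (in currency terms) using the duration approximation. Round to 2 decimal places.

Duration approximation: ΔP/P ≈ -D_mod · Δy = -11.701 × (-0.0125) = +0.1462625.
ΔP ≈ 125.81 × (+0.1462625) = +18.401285125.

+£18.40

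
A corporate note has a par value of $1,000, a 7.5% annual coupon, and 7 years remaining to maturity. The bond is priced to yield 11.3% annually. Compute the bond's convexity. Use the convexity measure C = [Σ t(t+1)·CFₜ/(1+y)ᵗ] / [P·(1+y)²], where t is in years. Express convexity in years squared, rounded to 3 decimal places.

32.927

With y = 0.113:
  t   CF        PV=CF/(1+0.113)^t    t·PV        t(t+1)·PV
  1        75.00        67.3854        67.3854         134.7709
  2        75.00        60.5440       121.0880         363.2639
  3        75.00        54.3971       163.1913         652.7652
  4        75.00        48.8743       195.4972         977.4861
  5        75.00        43.9122       219.5611       1,317.3667
  6        75.00        39.4539       236.7236       1,657.0651
  7     1,075.00       508.0919     3,556.6436      28,453.1492
  Σ                    822.6589     4,560.0903      33,555.8671
P = 822.6589.
Convexity = Σ t(t+1)·PV / [P·(1+y)²] = 33,555.8671 / (822.6589 × 1.238769) = 32.92747.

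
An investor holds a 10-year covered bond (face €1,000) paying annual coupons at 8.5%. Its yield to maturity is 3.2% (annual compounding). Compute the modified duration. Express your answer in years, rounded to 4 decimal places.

Periodic yield y = 0.032. First find Macaulay duration:
  t   CF        PV=CF/(1+0.032)^t    t·PV
  1        85.00        82.3643        82.3643
  2        85.00        79.8104       159.6208
  3        85.00        77.3357       232.0070
  4        85.00        74.9377       299.7506
  5        85.00        72.6140       363.0701
  6        85.00        70.3624       422.1745
  7        85.00        68.1806       477.2644
  8        85.00        66.0665       528.5321
  9        85.00        64.0179       576.1614
  10    1,085.00       791.8315     7,918.3148
  Σ                  1,447.5211    11,059.2601
P = 1,447.5211; Macaulay duration = 11,059.2601 / 1,447.5211 = 7.64014 years.
Modified duration = D_Mac / (1 + y) = 7.64014 / 1.032 = 7.40323 years.

7.4032 years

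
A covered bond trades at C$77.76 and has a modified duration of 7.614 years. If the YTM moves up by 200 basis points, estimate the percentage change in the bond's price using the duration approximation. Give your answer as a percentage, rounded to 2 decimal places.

-15.23%

Duration approximation: ΔP/P ≈ -D_mod · Δy = -7.614 × (+0.02) = -0.152280.
As a percentage: -15.2280%.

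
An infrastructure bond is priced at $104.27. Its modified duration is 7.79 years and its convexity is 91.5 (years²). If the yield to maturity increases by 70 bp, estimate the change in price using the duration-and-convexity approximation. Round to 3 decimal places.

-$5.452

Duration effect: -D_mod·Δy = -7.79 × (+0.007) = -0.054530
Convexity effect: ½·C·(Δy)² = 0.5 × 91.5 × (0.007)² = +0.00224175
ΔP/P ≈ -0.054530 + 0.00224175 = -0.05228825
ΔP ≈ 104.27 × (-0.05228825) = -5.4520958275.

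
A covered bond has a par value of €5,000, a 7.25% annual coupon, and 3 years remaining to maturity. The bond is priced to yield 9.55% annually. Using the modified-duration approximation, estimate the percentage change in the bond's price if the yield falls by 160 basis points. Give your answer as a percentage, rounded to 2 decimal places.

+4.08%

Periodic yield y = 0.0955. Modified duration first:
  t   CF        PV=CF/(1+0.0955)^t    t·PV
  1       362.50       330.8991       330.8991
  2       362.50       302.0531       604.1061
  3     5,362.50     4,078.7789    12,236.3366
  Σ                  4,711.7311    13,171.3418
P = 4,711.7311; D_Mac = 2.79544 yrs; D_mod = 2.79544/(1+0.0955) = 2.55174 yrs.
ΔP/P ≈ -D_mod · Δy = -2.55174 × (-0.016) = +0.040828 = +4.0828%.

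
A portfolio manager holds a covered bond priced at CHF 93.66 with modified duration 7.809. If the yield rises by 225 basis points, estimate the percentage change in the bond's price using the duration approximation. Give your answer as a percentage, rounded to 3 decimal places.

Duration approximation: ΔP/P ≈ -D_mod · Δy = -7.809 × (+0.0225) = -0.1757025.
As a percentage: -17.57025%.

-17.570%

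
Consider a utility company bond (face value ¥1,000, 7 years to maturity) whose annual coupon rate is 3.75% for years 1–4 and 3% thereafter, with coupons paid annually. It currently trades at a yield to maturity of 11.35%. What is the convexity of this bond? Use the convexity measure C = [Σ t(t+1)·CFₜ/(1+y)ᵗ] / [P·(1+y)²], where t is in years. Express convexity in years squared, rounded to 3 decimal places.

With y = 0.1135:
  t   CF        PV=CF/(1+0.1135)^t    t·PV        t(t+1)·PV
  1        37.50        33.6776        33.6776          67.3552
  2        37.50        30.2448        60.4896         181.4688
  3        37.50        27.1619        81.4858         325.9431
  4        37.50        24.3933        97.5732         487.8658
  5        30.00        17.5255        87.6274         525.7647
  6        30.00        15.7391        94.4346         661.0422
  7     1,030.00       485.2948     3,397.0639      27,176.5111
  Σ                    634.0371     3,852.3521      29,425.9510
P = 634.0371.
Convexity = Σ t(t+1)·PV / [P·(1+y)²] = 29,425.9510 / (634.0371 × 1.239882) = 37.43134.

37.431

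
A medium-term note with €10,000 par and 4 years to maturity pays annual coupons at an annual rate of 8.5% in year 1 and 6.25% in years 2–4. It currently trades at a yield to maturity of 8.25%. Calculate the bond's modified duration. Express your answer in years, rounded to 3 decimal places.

Periodic yield y = 0.0825. First find Macaulay duration:
  t   CF        PV=CF/(1+0.0825)^t    t·PV
  1       850.00       785.2194       785.2194
  2       625.00       533.3646     1,066.7292
  3       625.00       492.7156     1,478.1468
  4    10,625.00     7,737.7968    30,951.1871
  Σ                  9,549.0964    34,281.2825
P = 9,549.0964; Macaulay duration = 34,281.2825 / 9,549.0964 = 3.59000 years.
Modified duration = D_Mac / (1 + y) = 3.59000 / 1.0825 = 3.31640 years.

3.316 years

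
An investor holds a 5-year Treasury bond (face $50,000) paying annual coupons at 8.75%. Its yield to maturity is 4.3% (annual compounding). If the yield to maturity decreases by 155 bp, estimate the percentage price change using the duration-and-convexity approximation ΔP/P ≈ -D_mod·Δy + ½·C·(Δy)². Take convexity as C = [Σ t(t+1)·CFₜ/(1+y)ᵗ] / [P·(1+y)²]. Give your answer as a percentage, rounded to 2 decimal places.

With y = 0.043:
  t   CF        PV=CF/(1+0.043)^t    t·PV        t(t+1)·PV
  1     4,375.00     4,194.6309     4,194.6309       8,389.2617
  2     4,375.00     4,021.6979     8,043.3957      24,130.1872
  3     4,375.00     3,855.8944    11,567.6832      46,270.7329
  4     4,375.00     3,696.9266    14,787.7063      73,938.5313
  5    54,375.00    44,053.2271   220,266.1354   1,321,596.8126
  Σ                 59,822.3768   258,859.5515   1,474,325.5256
P = 59,822.3768; D_Mac = 4.32714 yrs; D_mod = 4.14874 yrs; C = 22.65485.
Duration effect: -4.14874 × (-0.0155) = +0.064305
Convexity effect: 0.5 × 22.65485 × (-0.0155)² = +0.0027214
ΔP/P ≈ +0.064305 + 0.0027214 = +0.067027 = +6.7027%.

+6.70%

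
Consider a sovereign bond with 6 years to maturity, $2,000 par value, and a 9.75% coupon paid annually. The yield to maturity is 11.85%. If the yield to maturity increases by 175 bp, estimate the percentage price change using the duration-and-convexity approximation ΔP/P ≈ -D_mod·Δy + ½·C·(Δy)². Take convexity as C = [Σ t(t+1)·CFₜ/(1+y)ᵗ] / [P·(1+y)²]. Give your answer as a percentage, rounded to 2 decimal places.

With y = 0.1185:
  t   CF        PV=CF/(1+0.1185)^t    t·PV        t(t+1)·PV
  1       195.00       174.3406       174.3406         348.6813
  2       195.00       155.8700       311.7401         935.2202
  3       195.00       139.3563       418.0689       1,672.2758
  4       195.00       124.5921       498.3686       2,491.8429
  5       195.00       111.3922       556.9609       3,341.7651
  6     2,195.00     1,121.0335     6,726.2010      47,083.4073
  Σ                  1,826.5848     8,685.6801      55,873.1926
P = 1,826.5848; D_Mac = 4.75515 yrs; D_mod = 4.25136 yrs; C = 24.45072.
Duration effect: -4.25136 × (+0.0175) = -0.074399
Convexity effect: 0.5 × 24.45072 × (0.0175)² = +0.0037440
ΔP/P ≈ -0.074399 + 0.0037440 = -0.070655 = -7.0655%.

-7.07%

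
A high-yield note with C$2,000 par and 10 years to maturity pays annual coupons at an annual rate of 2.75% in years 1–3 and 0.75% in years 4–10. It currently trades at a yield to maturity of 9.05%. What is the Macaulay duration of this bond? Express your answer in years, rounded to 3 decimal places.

Periodic yield y = 0.0905. Discount each cash flow and weight by its year:
  t   CF        PV=CF/(1+0.0905)^t    t·PV
  1        55.00        50.4356        50.4356
  2        55.00        46.2500        92.4999
  3        55.00        42.4117       127.2351
  4        15.00        10.6069        42.4276
  5        15.00         9.7266        48.6332
  6        15.00         8.9194        53.5166
  7        15.00         8.1792        57.2545
  8        15.00         7.5004        60.0034
  9        15.00         6.8780        61.9017
  10    2,015.00       847.2632     8,472.6321
  Σ                  1,038.1710     9,066.5398
Price P = Σ PV = 1,038.1710.
Macaulay duration = Σ(t·PV) / P = 9,066.5398 / 1,038.1710 = 8.73319 years.

8.733 years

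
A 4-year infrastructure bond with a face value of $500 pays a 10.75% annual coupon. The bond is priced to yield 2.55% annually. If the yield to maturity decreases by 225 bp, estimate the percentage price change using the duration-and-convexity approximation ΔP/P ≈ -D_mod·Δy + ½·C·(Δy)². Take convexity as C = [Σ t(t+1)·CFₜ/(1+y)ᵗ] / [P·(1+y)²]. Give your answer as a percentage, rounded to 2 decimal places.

With y = 0.0255:
  t   CF        PV=CF/(1+0.0255)^t    t·PV        t(t+1)·PV
  1        53.75        52.4135        52.4135         104.8269
  2        53.75        51.1101       102.2203         306.6609
  3        53.75        49.8392       149.5177         598.0710
  4       553.75       500.6925     2,002.7700      10,013.8499
  Σ                    654.0553     2,306.9215      11,023.4086
P = 654.0553; D_Mac = 3.52710 yrs; D_mod = 3.43940 yrs; C = 16.02618.
Duration effect: -3.43940 × (-0.0225) = +0.077386
Convexity effect: 0.5 × 16.02618 × (-0.0225)² = +0.0040566
ΔP/P ≈ +0.077386 + 0.0040566 = +0.081443 = +8.1443%.

+8.14%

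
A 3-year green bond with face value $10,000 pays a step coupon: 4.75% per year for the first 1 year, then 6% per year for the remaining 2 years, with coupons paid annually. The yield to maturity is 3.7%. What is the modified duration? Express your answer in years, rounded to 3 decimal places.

Periodic yield y = 0.037. First find Macaulay duration:
  t   CF        PV=CF/(1+0.037)^t    t·PV
  1       475.00       458.0521       458.0521
  2       600.00       557.9480     1,115.8960
  3    10,600.00     9,505.3825    28,516.1474
  Σ                 10,521.3826    30,090.0955
P = 10,521.3826; Macaulay duration = 30,090.0955 / 10,521.3826 = 2.85990 years.
Modified duration = D_Mac / (1 + y) = 2.85990 / 1.037 = 2.75786 years.

2.758 years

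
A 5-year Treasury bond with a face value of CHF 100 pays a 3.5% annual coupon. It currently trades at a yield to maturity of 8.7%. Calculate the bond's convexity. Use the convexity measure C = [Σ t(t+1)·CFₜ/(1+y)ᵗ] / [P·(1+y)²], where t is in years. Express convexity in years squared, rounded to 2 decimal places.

22.89

With y = 0.087:
  t   CF        PV=CF/(1+0.087)^t    t·PV        t(t+1)·PV
  1         3.50         3.2199         3.2199           6.4397
  2         3.50         2.9622         5.9243          17.7730
  3         3.50         2.7251         8.1752          32.7010
  4         3.50         2.5070        10.0279          50.1395
  5       103.50        68.2013       341.0065       2,046.0389
  Σ                     79.6154       368.3538       2,153.0921
P = 79.6154.
Convexity = Σ t(t+1)·PV / [P·(1+y)²] = 2,153.0921 / (79.6154 × 1.181569) = 22.88793.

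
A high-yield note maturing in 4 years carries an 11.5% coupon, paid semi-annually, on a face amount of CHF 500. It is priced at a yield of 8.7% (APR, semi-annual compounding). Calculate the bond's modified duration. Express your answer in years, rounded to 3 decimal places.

3.210 years

Periodic yield y = 0.0435. First find Macaulay duration:
  t   CF        PV=CF/(1+0.0435)^t    t·PV
  1        28.75        27.5515        27.5515
  2        28.75        26.4030        52.8060
  3        28.75        25.3023        75.9070
  4        28.75        24.2476        96.9902
  5        28.75        23.2368       116.1838
  6        28.75        22.2681       133.6086
  7        28.75        21.3398       149.3787
  8       528.75       376.1064     3,008.8514
  Σ                    546.4555     3,661.2772
P = 546.4555; Macaulay duration = 3,661.2772 / 546.4555 = 6.70005 half-year periods = 3.35002 years.
Modified duration = D_Mac / (1 + y) = 3.35002 / 1.0435 = 3.21037 years.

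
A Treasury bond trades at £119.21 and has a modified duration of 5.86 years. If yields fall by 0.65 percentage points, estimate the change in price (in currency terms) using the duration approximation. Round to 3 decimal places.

Duration approximation: ΔP/P ≈ -D_mod · Δy = -5.86 × (-0.0065) = +0.038090.
ΔP ≈ 119.21 × (+0.038090) = +4.5407089.

+£4.541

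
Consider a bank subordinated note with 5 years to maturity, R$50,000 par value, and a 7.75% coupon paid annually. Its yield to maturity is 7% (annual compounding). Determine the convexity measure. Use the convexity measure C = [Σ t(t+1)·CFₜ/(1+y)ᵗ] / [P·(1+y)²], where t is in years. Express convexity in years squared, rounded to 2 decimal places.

With y = 0.07:
  t   CF        PV=CF/(1+0.07)^t    t·PV        t(t+1)·PV
  1     3,875.00     3,621.4953     3,621.4953       7,242.9907
  2     3,875.00     3,384.5751     6,769.1501      20,307.4504
  3     3,875.00     3,163.1543     9,489.4628      37,957.8513
  4     3,875.00     2,956.2189    11,824.8758      59,124.3789
  5    53,875.00    38,412.1304   192,060.6521   1,152,363.9126
  Σ                 51,537.5740   223,765.6362   1,276,996.5839
P = 51,537.5740.
Convexity = Σ t(t+1)·PV / [P·(1+y)²] = 1,276,996.5839 / (51,537.5740 × 1.144900) = 21.64204.

21.64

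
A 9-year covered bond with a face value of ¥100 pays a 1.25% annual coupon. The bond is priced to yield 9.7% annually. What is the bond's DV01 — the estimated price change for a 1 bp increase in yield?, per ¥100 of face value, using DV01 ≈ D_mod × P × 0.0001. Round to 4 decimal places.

¥0.0386

Periodic yield y = 0.097.
  t   CF        PV=CF/(1+0.097)^t    t·PV
  1         1.25         1.1395         1.1395
  2         1.25         1.0387         2.0774
  3         1.25         0.9469         2.8406
  4         1.25         0.8631         3.4526
  5         1.25         0.7868         3.9341
  6         1.25         0.7172         4.3035
  7         1.25         0.6538         4.5768
  8         1.25         0.5960         4.7681
  9       101.25        44.0084       396.0754
  Σ                     50.7505       423.1680
P = 50.7505; D_Mac = 8.33820 yrs; D_mod = 7.60092 yrs.
DV01 ≈ 7.60092 × 50.7505 × 0.0001 = 0.038575.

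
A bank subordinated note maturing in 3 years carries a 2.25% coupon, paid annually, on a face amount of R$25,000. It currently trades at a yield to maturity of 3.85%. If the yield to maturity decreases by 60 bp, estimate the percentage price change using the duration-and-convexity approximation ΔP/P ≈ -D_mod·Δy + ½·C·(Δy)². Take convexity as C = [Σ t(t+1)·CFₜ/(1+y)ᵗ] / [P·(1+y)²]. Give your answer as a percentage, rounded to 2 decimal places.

+1.71%

With y = 0.0385:
  t   CF        PV=CF/(1+0.0385)^t    t·PV        t(t+1)·PV
  1       562.50       541.6466       541.6466       1,083.2932
  2       562.50       521.5663     1,043.1326       3,129.3978
  3    25,562.50    22,823.5829    68,470.7488     273,882.9953
  Σ                 23,886.7958    70,055.5280     278,095.6863
P = 23,886.7958; D_Mac = 2.93281 yrs; D_mod = 2.82409 yrs; C = 10.79502.
Duration effect: -2.82409 × (-0.006) = +0.016945
Convexity effect: 0.5 × 10.79502 × (-0.006)² = +0.0001943
ΔP/P ≈ +0.016945 + 0.0001943 = +0.017139 = +1.7139%.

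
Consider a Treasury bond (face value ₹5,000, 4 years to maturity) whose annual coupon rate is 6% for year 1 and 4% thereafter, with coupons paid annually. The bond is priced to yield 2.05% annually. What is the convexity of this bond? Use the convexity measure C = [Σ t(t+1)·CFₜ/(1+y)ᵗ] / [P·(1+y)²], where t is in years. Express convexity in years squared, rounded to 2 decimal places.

With y = 0.0205:
  t   CF        PV=CF/(1+0.0205)^t    t·PV        t(t+1)·PV
  1       300.00       293.9735       293.9735         587.9471
  2       200.00       192.0454       384.0909       1,152.2726
  3       200.00       188.1876       564.5628       2,258.2510
  4     5,200.00     4,794.5881    19,178.3526      95,891.7629
  Σ                  5,468.7947    20,420.9797      99,890.2336
P = 5,468.7947.
Convexity = Σ t(t+1)·PV / [P·(1+y)²] = 99,890.2336 / (5,468.7947 × 1.041420) = 17.53902.

17.54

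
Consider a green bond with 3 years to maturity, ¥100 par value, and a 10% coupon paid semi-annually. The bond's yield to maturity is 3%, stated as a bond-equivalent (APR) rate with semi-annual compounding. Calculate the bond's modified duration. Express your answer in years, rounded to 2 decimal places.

2.66 years

Periodic yield y = 0.015. First find Macaulay duration:
  t   CF        PV=CF/(1+0.015)^t    t·PV
  1         5.00         4.9261         4.9261
  2         5.00         4.8533         9.7066
  3         5.00         4.7816        14.3448
  4         5.00         4.7109        18.8437
  5         5.00         4.6413        23.2065
  6       105.00        96.0269       576.1616
  Σ                    119.9402       647.1893
P = 119.9402; Macaulay duration = 647.1893 / 119.9402 = 5.39593 half-year periods = 2.69797 years.
Modified duration = D_Mac / (1 + y) = 2.69797 / 1.015 = 2.65810 years.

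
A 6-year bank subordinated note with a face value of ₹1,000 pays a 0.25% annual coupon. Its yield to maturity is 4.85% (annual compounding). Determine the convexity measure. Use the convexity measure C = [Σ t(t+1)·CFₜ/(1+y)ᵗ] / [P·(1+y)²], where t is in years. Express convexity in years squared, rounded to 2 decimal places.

37.83

With y = 0.0485:
  t   CF        PV=CF/(1+0.0485)^t    t·PV        t(t+1)·PV
  1         2.50         2.3844         2.3844           4.7687
  2         2.50         2.2741         4.5481          13.6444
  3         2.50         2.1689         6.5066          26.0265
  4         2.50         2.0686         8.2742          41.3710
  5         2.50         1.9729         9.8643          59.1860
  6     1,002.50       754.5252     4,527.1514      31,690.0601
  Σ                    765.3940     4,558.7291      31,835.0568
P = 765.3940.
Convexity = Σ t(t+1)·PV / [P·(1+y)²] = 31,835.0568 / (765.3940 × 1.099352) = 37.83413.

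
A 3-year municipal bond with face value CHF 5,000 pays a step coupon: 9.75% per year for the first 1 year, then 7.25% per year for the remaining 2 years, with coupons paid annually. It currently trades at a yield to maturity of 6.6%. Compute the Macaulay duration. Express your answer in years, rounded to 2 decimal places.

Periodic yield y = 0.066. Discount each cash flow and weight by its year:
  t   CF        PV=CF/(1+0.066)^t    t·PV
  1       487.50       457.3171       457.3171
  2       362.50       319.0021       638.0043
  3     5,362.50     4,426.8590    13,280.5771
  Σ                  5,203.1782    14,375.8984
Price P = Σ PV = 5,203.1782.
Macaulay duration = Σ(t·PV) / P = 14,375.8984 / 5,203.1782 = 2.76291 years.

2.76 years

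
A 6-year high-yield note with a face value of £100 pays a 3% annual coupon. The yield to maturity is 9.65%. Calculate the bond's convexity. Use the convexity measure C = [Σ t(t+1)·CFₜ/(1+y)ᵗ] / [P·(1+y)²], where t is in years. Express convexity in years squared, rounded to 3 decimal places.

With y = 0.0965:
  t   CF        PV=CF/(1+0.0965)^t    t·PV        t(t+1)·PV
  1         3.00         2.7360         2.7360           5.4720
  2         3.00         2.4952         4.9904          14.9712
  3         3.00         2.2756         6.8268          27.3072
  4         3.00         2.0753         8.3013          41.5066
  5         3.00         1.8927         9.4634          56.7805
  6       103.00        59.2632       355.5795       2,489.0562
  Σ                     70.7380       387.8973       2,635.0935
P = 70.7380.
Convexity = Σ t(t+1)·PV / [P·(1+y)²] = 2,635.0935 / (70.7380 × 1.202312) = 30.98317.

30.983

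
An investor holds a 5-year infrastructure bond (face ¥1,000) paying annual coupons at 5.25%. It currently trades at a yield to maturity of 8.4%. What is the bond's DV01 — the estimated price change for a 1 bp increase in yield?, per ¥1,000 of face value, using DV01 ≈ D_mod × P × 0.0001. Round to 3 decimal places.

Periodic yield y = 0.084.
  t   CF        PV=CF/(1+0.084)^t    t·PV
  1        52.50        48.4317        48.4317
  2        52.50        44.6787        89.3574
  3        52.50        41.2165       123.6496
  4        52.50        38.0226       152.0905
  5     1,052.50       703.1949     3,515.9743
  Σ                    875.5445     3,929.5037
P = 875.5445; D_Mac = 4.48807 yrs; D_mod = 4.14028 yrs.
DV01 ≈ 4.14028 × 875.5445 × 0.0001 = 0.362500.

¥0.363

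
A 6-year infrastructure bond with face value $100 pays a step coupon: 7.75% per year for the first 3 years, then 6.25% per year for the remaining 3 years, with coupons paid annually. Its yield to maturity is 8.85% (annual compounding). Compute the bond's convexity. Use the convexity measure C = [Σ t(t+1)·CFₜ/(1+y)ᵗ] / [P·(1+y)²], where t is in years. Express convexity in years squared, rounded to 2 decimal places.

27.68

With y = 0.0885:
  t   CF        PV=CF/(1+0.0885)^t    t·PV        t(t+1)·PV
  1         7.75         7.1199         7.1199          14.2398
  2         7.75         6.5410        13.0820          39.2461
  3         7.75         6.0092        18.0276          72.1104
  4         6.25         4.4521        17.8085          89.0423
  5         6.25         4.0901        20.4507         122.7041
  6       106.25        63.8790       383.2742       2,682.9194
  Σ                     92.0914       459.7628       3,020.2620
P = 92.0914.
Convexity = Σ t(t+1)·PV / [P·(1+y)²] = 3,020.2620 / (92.0914 × 1.184832) = 27.68017.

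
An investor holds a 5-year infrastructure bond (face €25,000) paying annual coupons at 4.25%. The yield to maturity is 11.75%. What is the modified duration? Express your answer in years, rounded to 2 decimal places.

Periodic yield y = 0.1175. First find Macaulay duration:
  t   CF        PV=CF/(1+0.1175)^t    t·PV
  1     1,062.50       950.7830       950.7830
  2     1,062.50       850.8125     1,701.6251
  3     1,062.50       761.3535     2,284.0605
  4     1,062.50       681.3007     2,725.2027
  5    26,062.50    14,954.7244    74,773.6219
  Σ                 18,198.9741    82,435.2931
P = 18,198.9741; Macaulay duration = 82,435.2931 / 18,198.9741 = 4.52967 years.
Modified duration = D_Mac / (1 + y) = 4.52967 / 1.1175 = 4.05339 years.

4.05 years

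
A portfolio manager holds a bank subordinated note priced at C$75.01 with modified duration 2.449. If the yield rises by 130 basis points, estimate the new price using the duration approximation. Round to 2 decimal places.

Duration approximation: ΔP/P ≈ -D_mod · Δy = -2.449 × (+0.013) = -0.031837.
New price ≈ 75.01 × (1 - 0.031837) = 72.62190663.

C$72.62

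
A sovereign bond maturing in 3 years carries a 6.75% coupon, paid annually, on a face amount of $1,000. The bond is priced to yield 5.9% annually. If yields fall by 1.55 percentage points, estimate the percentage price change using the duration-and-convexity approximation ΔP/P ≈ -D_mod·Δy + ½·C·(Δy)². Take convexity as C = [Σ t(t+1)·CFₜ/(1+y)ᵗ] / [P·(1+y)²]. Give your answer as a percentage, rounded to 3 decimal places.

With y = 0.059:
  t   CF        PV=CF/(1+0.059)^t    t·PV        t(t+1)·PV
  1        67.50        63.7394        63.7394         127.4788
  2        67.50        60.1883       120.3765         361.1296
  3     1,067.50       898.8351     2,696.5052      10,786.0207
  Σ                  1,022.7627     2,880.6211      11,274.6291
P = 1,022.7627; D_Mac = 2.81651 yrs; D_mod = 2.65959 yrs; C = 9.82959.
Duration effect: -2.65959 × (-0.0155) = +0.041224
Convexity effect: 0.5 × 9.82959 × (-0.0155)² = +0.0011808
ΔP/P ≈ +0.041224 + 0.0011808 = +0.042404 = +4.2404%.

+4.240%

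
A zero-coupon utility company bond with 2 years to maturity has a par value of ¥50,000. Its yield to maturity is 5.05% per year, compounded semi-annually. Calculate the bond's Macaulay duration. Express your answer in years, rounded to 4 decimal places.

2.0000 years

A zero-coupon bond has a single cash flow at maturity, so its Macaulay duration equals its maturity: 2 years.
(Equivalently: 4 semi-annual periods ÷ 2 = 2 years.)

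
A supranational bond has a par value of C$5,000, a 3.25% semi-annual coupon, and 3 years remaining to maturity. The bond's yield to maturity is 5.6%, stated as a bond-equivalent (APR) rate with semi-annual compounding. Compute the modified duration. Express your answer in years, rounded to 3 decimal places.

Periodic yield y = 0.028. First find Macaulay duration:
  t   CF        PV=CF/(1+0.028)^t    t·PV
  1        81.25        79.0370        79.0370
  2        81.25        76.8842       153.7684
  3        81.25        74.7901       224.3703
  4        81.25        72.7530       291.0120
  5        81.25        70.7714       353.8570
  6     5,081.25     4,305.3838    25,832.3030
  Σ                  4,679.6195    26,934.3476
P = 4,679.6195; Macaulay duration = 26,934.3476 / 4,679.6195 = 5.75567 half-year periods = 2.87784 years.
Modified duration = D_Mac / (1 + y) = 2.87784 / 1.028 = 2.79945 years.

2.799 years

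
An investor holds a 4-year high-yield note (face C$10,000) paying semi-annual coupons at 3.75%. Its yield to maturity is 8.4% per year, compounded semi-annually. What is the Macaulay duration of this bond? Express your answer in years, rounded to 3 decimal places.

Periodic yield y = 0.042. Discount each cash flow and weight by its period:
  t   CF        PV=CF/(1+0.042)^t    t·PV
  1       187.50       179.9424       179.9424
  2       187.50       172.6895       345.3789
  3       187.50       165.7288       497.1865
  4       187.50       159.0488       636.1952
  5       187.50       152.6380       763.1900
  6       187.50       146.4856       878.9136
  7       187.50       140.5812       984.0684
  8    10,187.50     7,330.3696    58,642.9565
  Σ                  8,447.4839    62,927.8316
Price P = Σ PV = 8,447.4839.
Macaulay duration = Σ(t·PV) / P = 62,927.8316 / 8,447.4839 = 7.44930 half-year periods.
In years: 7.44930 / 2 = 3.72465 years.

3.725 years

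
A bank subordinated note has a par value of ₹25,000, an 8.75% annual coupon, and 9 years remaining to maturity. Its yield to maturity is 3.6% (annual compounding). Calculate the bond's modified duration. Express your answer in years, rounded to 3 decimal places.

6.738 years

Periodic yield y = 0.036. First find Macaulay duration:
  t   CF        PV=CF/(1+0.036)^t    t·PV
  1     2,187.50     2,111.4865     2,111.4865
  2     2,187.50     2,038.1144     4,076.2287
  3     2,187.50     1,967.2919     5,901.8756
  4     2,187.50     1,898.9304     7,595.7215
  5     2,187.50     1,832.9444     9,164.7219
  6     2,187.50     1,769.2513    10,615.5079
  7     2,187.50     1,707.7715    11,954.4008
  8     2,187.50     1,648.4281    13,187.4251
  9    27,187.50    19,775.6823   177,981.1404
  Σ                 34,749.9007   242,588.5084
P = 34,749.9007; Macaulay duration = 242,588.5084 / 34,749.9007 = 6.98098 years.
Modified duration = D_Mac / (1 + y) = 6.98098 / 1.036 = 6.73840 years.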